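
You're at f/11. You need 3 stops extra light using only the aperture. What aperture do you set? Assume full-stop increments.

Aperture: f/11 → f/8 → f/5.6 → f/4 — 3 stops larger aperture (brighter).

f/4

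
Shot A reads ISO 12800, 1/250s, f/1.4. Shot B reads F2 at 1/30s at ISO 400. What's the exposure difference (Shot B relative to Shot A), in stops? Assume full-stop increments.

3 stops darker

Aperture: f/1.4 → f/2 — 1 stop stopped down (darker).
Shutter speed: 1/250 → 1/125 → 1/60 → 1/30 — 3 stops slower (brighter).
ISO: 12800 → 6400 → 3200 → 1600 → 800 → 400 — 5 stops lower (darker).
Net: −1 +3 −5 = −3 stops.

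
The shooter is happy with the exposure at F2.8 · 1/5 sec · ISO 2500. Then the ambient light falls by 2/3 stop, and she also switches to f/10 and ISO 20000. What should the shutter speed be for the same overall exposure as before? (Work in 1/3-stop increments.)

Scene light: 2/3 stop darker.
Aperture: f/2.8 → f/3.2 → f/3.5 → f/4 → f/4.5 → f/5 → f/5.6 → f/6.3 → f/7.1 → f/8 → f/9 → f/10 — 3 2/3 stops narrower (darker).
ISO: 2500 → 3200 → 4000 → 5000 → 6400 → 8000 → 10000 → 12800 → 16000 → 20000 — 3 stops higher (brighter).
Net so far: 1 1/3 stops darker. Shutter speed: 1/5 → 1/4 → 0.3 → 0.4 → 0.5.

0.5 s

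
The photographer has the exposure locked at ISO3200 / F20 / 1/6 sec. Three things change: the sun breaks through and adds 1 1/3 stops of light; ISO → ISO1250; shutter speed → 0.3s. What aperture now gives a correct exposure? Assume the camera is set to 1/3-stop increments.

f/29

Scene light: 1 1/3 stops brighter.
ISO: 3200 → 2500 → 2000 → 1600 → 1250 — 1 1/3 stops dropped (darker).
Shutter speed: 1/6 → 1/5 → 1/4 → 0.3 — 1 stop longer (brighter).
Net so far: 1 stop brighter. Aperture: f/20 → f/22 → f/25 → f/29.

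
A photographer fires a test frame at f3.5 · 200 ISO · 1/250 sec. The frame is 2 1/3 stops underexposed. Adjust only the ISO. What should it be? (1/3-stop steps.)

ISO 1000

Underexposed by 2 1/3 stops → need 2 1/3 stops brighter.
ISO: 200 → 250 → 320 → 400 → 500 → 640 → 800 → 1000.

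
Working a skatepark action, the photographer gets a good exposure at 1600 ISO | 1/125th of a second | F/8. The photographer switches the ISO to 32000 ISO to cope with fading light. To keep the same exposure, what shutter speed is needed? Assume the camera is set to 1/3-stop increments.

1/2500s

ISO: 1600 → 2000 → 2500 → 3200 → 4000 → 5000 → 6400 → 8000 → 10000 → 12800 → 16000 → 20000 → 25600 → 32000 — 4 1/3 stops higher (brighter).
Need 4 1/3 stops darker from the shutter speed: 1/125 → 1/160 → 1/200 → 1/250 → 1/320 → 1/400 → 1/500 → 1/640 → 1/800 → 1/1000 → 1/1250 → 1/1600 → 1/2000 → 1/2500.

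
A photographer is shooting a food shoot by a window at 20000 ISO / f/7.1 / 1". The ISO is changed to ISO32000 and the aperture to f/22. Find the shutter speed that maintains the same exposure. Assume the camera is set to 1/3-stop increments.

6 s

ISO: 20000 → 25600 → 32000 — 2/3 stop higher (brighter).
Aperture: f/7.1 → f/8 → f/9 → f/10 → f/11 → f/13 → f/14 → f/16 → f/18 → f/20 → f/22 — 3 1/3 stops narrower (darker).
Net change so far: 2 2/3 stops darker. Offset with the shutter speed: 1 → 1.3 → 1.6 → 2 → 2.5 → 3.2 → 4 → 5 → 6.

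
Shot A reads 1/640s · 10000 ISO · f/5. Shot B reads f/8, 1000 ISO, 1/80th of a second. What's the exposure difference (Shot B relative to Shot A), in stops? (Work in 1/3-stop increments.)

1 2/3 stops darker

Aperture: f/5 → f/5.6 → f/6.3 → f/7.1 → f/8 — 1 1/3 stops smaller aperture (darker).
Shutter speed: 1/640 → 1/500 → 1/400 → 1/320 → 1/250 → 1/200 → 1/160 → 1/125 → 1/100 → 1/80 — 3 stops slower (brighter).
ISO: 10000 → 8000 → 6400 → 5000 → 4000 → 3200 → 2500 → 2000 → 1600 → 1250 → 1000 — 3 1/3 stops dropped (darker).
Net: −1 1/3 +3 −3 1/3 = −1 2/3 stops.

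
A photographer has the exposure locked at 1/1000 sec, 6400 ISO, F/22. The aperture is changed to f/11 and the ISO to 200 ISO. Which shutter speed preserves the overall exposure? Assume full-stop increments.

1/125s

Aperture: f/22 → f/16 → f/11 — 2 stops larger aperture (brighter).
ISO: 6400 → 3200 → 1600 → 800 → 400 → 200 — 5 stops lower (darker).
Net change so far: 3 stops darker. Offset with the shutter speed: 1/1000 → 1/500 → 1/250 → 1/125.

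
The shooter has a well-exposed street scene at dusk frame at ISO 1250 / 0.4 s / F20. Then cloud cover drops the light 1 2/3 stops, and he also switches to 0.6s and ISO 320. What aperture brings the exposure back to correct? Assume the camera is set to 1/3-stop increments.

Scene light: 1 2/3 stops darker.
Shutter speed: 0.4 → 0.5 → 0.6 — 2/3 stop longer (brighter).
ISO: 1250 → 1000 → 800 → 640 → 500 → 400 → 320 — 2 stops dropped (darker).
Net so far: 3 stops darker. Aperture: f/20 → f/18 → f/16 → f/14 → f/13 → f/11 → f/10 → f/9 → f/8 → f/7.1.

f/7.1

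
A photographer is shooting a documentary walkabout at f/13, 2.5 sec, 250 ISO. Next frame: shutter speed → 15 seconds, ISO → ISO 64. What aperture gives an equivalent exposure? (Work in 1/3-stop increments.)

f/16

Shutter speed: 2.5 → 3.2 → 4 → 5 → 6 → 8 → 10 → 13 → 15 — 2 2/3 stops slower (brighter).
ISO: 250 → 200 → 160 → 125 → 100 → 80 → 64 — 2 stops lower (darker).
Net change so far: 2/3 stop brighter. Offset with the aperture: f/13 → f/14 → f/16.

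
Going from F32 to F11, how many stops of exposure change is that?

f/32 → f/22 → f/16 → f/11 — count the steps: 3 stops.

3 stops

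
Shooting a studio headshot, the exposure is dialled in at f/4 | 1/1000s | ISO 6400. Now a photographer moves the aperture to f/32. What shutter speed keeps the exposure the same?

1/15s

Aperture: f/4 → f/5.6 → f/8 → f/11 → f/16 → f/22 → f/32 — 6 stops stopped down (darker).
Need 6 stops brighter from the shutter speed: 1/1000 → 1/500 → 1/250 → 1/125 → 1/60 → 1/30 → 1/15.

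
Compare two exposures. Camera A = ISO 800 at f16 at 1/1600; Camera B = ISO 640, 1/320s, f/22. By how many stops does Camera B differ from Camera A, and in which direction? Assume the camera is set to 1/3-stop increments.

1 stop brighter

Aperture: f/16 → f/18 → f/20 → f/22 — 1 stop smaller aperture (darker).
Shutter speed: 1/1600 → 1/1250 → 1/1000 → 1/800 → 1/640 → 1/500 → 1/400 → 1/320 — 2 1/3 stops longer (brighter).
ISO: 800 → 640 — 1/3 stop dropped (darker).
Net: −1 +2 1/3 −1/3 = +1 stop.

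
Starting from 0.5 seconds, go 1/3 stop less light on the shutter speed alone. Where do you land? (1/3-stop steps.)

Shutter speed: 0.5 → 0.4 — 1/3 stop shorter (darker).

0.4 s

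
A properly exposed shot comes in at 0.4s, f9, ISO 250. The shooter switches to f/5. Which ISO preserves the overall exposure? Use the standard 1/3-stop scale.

Aperture: f/9 → f/8 → f/7.1 → f/6.3 → f/5.6 → f/5 — 1 2/3 stops larger aperture (brighter).
Need 1 2/3 stops darker from the ISO: 250 → 200 → 160 → 125 → 100 → 80.

ISO 80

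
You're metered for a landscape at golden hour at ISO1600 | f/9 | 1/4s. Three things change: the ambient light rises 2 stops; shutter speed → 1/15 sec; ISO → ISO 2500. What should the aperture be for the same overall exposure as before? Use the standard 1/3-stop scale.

Scene light: 2 stops brighter.
Shutter speed: 1/4 → 1/5 → 1/6 → 1/8 → 1/10 → 1/13 → 1/15 — 2 stops faster (darker).
ISO: 1600 → 2000 → 2500 — 2/3 stop higher (brighter).
Net so far: 2/3 stop brighter. Aperture: f/9 → f/10 → f/11.

f/11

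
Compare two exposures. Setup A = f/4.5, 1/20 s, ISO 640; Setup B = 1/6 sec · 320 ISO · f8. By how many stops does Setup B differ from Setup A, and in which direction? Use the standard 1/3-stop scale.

Aperture: f/4.5 → f/5 → f/5.6 → f/6.3 → f/7.1 → f/8 — 1 2/3 stops smaller aperture (darker).
Shutter speed: 1/20 → 1/15 → 1/13 → 1/10 → 1/8 → 1/6 — 1 2/3 stops slower (brighter).
ISO: 640 → 500 → 400 → 320 — 1 stop lower (darker).
Net: −1 2/3 +1 2/3 −1 = −1 stop.

1 stop darker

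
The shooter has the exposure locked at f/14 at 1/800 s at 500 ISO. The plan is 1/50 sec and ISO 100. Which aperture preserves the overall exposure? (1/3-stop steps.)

f/25

Shutter speed: 1/800 → 1/640 → 1/500 → 1/400 → 1/320 → 1/250 → 1/200 → 1/160 → 1/125 → 1/100 → 1/80 → 1/60 → 1/50 — 4 stops slower (brighter).
ISO: 500 → 400 → 320 → 250 → 200 → 160 → 125 → 100 — 2 1/3 stops lower (darker).
Net change so far: 1 2/3 stops brighter. Offset with the aperture: f/14 → f/16 → f/18 → f/20 → f/22 → f/25.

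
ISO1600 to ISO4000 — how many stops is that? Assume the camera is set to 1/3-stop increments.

1600 → 2000 → 2500 → 3200 → 4000 — count the steps: 4 third-stops = 1 1/3 stops.

1 1/3 stops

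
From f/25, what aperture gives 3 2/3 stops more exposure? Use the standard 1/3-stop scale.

f/7.1

Aperture: f/25 → f/22 → f/20 → f/18 → f/16 → f/14 → f/13 → f/11 → f/10 → f/9 → f/8 → f/7.1 — 3 2/3 stops opened up (brighter).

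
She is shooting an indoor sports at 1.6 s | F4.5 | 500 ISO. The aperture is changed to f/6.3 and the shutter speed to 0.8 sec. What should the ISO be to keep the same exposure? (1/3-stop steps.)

Aperture: f/4.5 → f/5 → f/5.6 → f/6.3 — 1 stop stopped down (darker).
Shutter speed: 1.6 → 1.3 → 1 → 0.8 — 1 stop faster (darker).
Net change so far: 2 stops darker. Offset with the ISO: 500 → 640 → 800 → 1000 → 1250 → 1600 → 2000.

ISO 2000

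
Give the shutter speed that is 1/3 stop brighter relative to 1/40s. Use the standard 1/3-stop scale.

Shutter speed: 1/40 → 1/30 — 1/3 stop slower (brighter).

1/30s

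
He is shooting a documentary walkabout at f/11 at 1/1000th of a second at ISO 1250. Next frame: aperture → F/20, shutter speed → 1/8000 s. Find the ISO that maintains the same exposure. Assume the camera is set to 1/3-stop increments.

Aperture: f/11 → f/13 → f/14 → f/16 → f/18 → f/20 — 1 2/3 stops stopped down (darker).
Shutter speed: 1/1000 → 1/1250 → 1/1600 → 1/2000 → 1/2500 → 1/3200 → 1/4000 → 1/5000 → 1/6400 → 1/8000 — 3 stops shorter (darker).
Net change so far: 4 2/3 stops darker. Offset with the ISO: 1250 → 1600 → 2000 → 2500 → 3200 → 4000 → 5000 → 6400 → 8000 → 10000 → 12800 → 16000 → 20000 → 25600 → 32000.

ISO 32000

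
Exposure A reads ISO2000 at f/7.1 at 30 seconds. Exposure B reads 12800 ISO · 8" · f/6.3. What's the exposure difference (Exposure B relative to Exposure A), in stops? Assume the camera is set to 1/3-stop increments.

1 stop brighter

Aperture: f/7.1 → f/6.3 — 1/3 stop opened up (brighter).
Shutter speed: 30 → 25 → 20 → 15 → 13 → 10 → 8 — 2 stops shorter (darker).
ISO: 2000 → 2500 → 3200 → 4000 → 5000 → 6400 → 8000 → 10000 → 12800 — 2 2/3 stops raised (brighter).
Net: +1/3 −2 +2 2/3 = +1 stop.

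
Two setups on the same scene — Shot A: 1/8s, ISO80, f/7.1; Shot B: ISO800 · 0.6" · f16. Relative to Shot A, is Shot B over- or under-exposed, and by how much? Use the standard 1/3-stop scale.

3 1/3 stops brighter

Aperture: f/7.1 → f/8 → f/9 → f/10 → f/11 → f/13 → f/14 → f/16 — 2 1/3 stops smaller aperture (darker).
Shutter speed: 1/8 → 1/6 → 1/5 → 1/4 → 0.3 → 0.4 → 0.5 → 0.6 — 2 1/3 stops slower (brighter).
ISO: 80 → 100 → 125 → 160 → 200 → 250 → 320 → 400 → 500 → 640 → 800 — 3 1/3 stops higher (brighter).
Net: −2 1/3 +2 1/3 +3 1/3 = +3 1/3 stops.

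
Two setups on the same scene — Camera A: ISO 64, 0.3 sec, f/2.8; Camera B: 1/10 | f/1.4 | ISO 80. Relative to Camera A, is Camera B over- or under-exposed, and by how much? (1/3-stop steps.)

2/3 stop brighter

Aperture: f/2.8 → f/2.5 → f/2.2 → f/2 → f/1.8 → f/1.6 → f/1.4 — 2 stops opened up (brighter).
Shutter speed: 0.3 → 1/4 → 1/5 → 1/6 → 1/8 → 1/10 — 1 2/3 stops faster (darker).
ISO: 64 → 80 — 1/3 stop higher (brighter).
Net: +2 −1 2/3 +1/3 = +2/3 stops.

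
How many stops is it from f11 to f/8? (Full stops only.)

1 stop

f/11 → f/8 — count the steps: 1 stop.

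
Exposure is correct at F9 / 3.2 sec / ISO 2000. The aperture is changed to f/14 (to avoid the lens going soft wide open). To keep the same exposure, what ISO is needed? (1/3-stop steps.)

Aperture: f/9 → f/10 → f/11 → f/13 → f/14 — 1 1/3 stops narrower (darker).
Need 1 1/3 stops brighter from the ISO: 2000 → 2500 → 3200 → 4000 → 5000.

ISO 5000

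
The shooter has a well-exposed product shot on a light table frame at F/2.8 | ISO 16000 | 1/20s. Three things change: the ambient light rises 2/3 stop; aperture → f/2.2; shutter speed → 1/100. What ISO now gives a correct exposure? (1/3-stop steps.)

ISO 32000

Scene light: 2/3 stop brighter.
Aperture: f/2.8 → f/2.5 → f/2.2 — 2/3 stop wider (brighter).
Shutter speed: 1/20 → 1/25 → 1/30 → 1/40 → 1/50 → 1/60 → 1/80 → 1/100 — 2 1/3 stops shorter (darker).
Net so far: 1 stop darker. ISO: 16000 → 20000 → 25600 → 32000.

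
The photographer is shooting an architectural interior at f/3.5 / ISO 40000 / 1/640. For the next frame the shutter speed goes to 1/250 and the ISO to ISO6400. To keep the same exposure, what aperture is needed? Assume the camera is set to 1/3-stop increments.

Shutter speed: 1/640 → 1/500 → 1/400 → 1/320 → 1/250 — 1 1/3 stops slower (brighter).
ISO: 40000 → 32000 → 25600 → 20000 → 16000 → 12800 → 10000 → 8000 → 6400 — 2 2/3 stops dropped (darker).
Net change so far: 1 1/3 stops darker. Offset with the aperture: f/3.5 → f/3.2 → f/2.8 → f/2.5 → f/2.2.

f/2.2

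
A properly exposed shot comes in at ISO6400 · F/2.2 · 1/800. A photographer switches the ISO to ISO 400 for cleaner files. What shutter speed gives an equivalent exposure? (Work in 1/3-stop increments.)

ISO: 6400 → 5000 → 4000 → 3200 → 2500 → 2000 → 1600 → 1250 → 1000 → 800 → 640 → 500 → 400 — 4 stops dropped (darker).
Need 4 stops brighter from the shutter speed: 1/800 → 1/640 → 1/500 → 1/400 → 1/320 → 1/250 → 1/200 → 1/160 → 1/125 → 1/100 → 1/80 → 1/60 → 1/50.

1/50s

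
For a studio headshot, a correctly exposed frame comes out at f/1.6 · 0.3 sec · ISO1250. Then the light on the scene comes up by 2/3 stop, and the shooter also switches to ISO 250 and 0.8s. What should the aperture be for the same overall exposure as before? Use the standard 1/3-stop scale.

Scene light: 2/3 stop brighter.
ISO: 1250 → 1000 → 800 → 640 → 500 → 400 → 320 → 250 — 2 1/3 stops dropped (darker).
Shutter speed: 0.3 → 0.4 → 0.5 → 0.6 → 0.8 — 1 1/3 stops slower (brighter).
Net so far: 1/3 stop darker. Aperture: f/1.6 → f/1.4.

f/1.4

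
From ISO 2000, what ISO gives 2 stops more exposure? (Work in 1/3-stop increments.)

ISO: 2000 → 2500 → 3200 → 4000 → 5000 → 6400 → 8000 — 2 stops raised (brighter).

ISO 8000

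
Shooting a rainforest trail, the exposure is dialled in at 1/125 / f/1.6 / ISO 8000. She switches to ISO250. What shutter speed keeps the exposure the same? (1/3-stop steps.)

ISO: 8000 → 6400 → 5000 → 4000 → 3200 → 2500 → 2000 → 1600 → 1250 → 1000 → 800 → 640 → 500 → 400 → 320 → 250 — 5 stops dropped (darker).
Need 5 stops brighter from the shutter speed: 1/125 → 1/100 → 1/80 → 1/60 → 1/50 → 1/40 → 1/30 → 1/25 → 1/20 → 1/15 → 1/13 → 1/10 → 1/8 → 1/6 → 1/5 → 1/4.

1/4s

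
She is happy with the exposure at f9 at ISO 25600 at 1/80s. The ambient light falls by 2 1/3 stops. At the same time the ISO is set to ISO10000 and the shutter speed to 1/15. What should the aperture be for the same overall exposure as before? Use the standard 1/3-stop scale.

Scene light: 2 1/3 stops darker.
ISO: 25600 → 20000 → 16000 → 12800 → 10000 — 1 1/3 stops dropped (darker).
Shutter speed: 1/80 → 1/60 → 1/50 → 1/40 → 1/30 → 1/25 → 1/20 → 1/15 — 2 1/3 stops slower (brighter).
Net so far: 1 1/3 stops darker. Aperture: f/9 → f/8 → f/7.1 → f/6.3 → f/5.6.

f/5.6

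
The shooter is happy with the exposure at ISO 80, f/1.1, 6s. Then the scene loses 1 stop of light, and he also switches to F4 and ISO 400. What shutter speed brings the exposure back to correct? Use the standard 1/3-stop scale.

30 s

Scene light: 1 stop darker.
Aperture: f/1.1 → f/1.2 → f/1.4 → f/1.6 → f/1.8 → f/2 → f/2.2 → f/2.5 → f/2.8 → f/3.2 → f/3.5 → f/4 — 3 2/3 stops smaller aperture (darker).
ISO: 80 → 100 → 125 → 160 → 200 → 250 → 320 → 400 — 2 1/3 stops higher (brighter).
Net so far: 2 1/3 stops darker. Shutter speed: 6 → 8 → 10 → 13 → 15 → 20 → 25 → 30.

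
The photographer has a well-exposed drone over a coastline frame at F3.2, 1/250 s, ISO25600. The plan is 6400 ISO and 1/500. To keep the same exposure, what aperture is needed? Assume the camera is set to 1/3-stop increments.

f/1.1

ISO: 25600 → 20000 → 16000 → 12800 → 10000 → 8000 → 6400 — 2 stops dropped (darker).
Shutter speed: 1/250 → 1/320 → 1/400 → 1/500 — 1 stop shorter (darker).
Net change so far: 3 stops darker. Offset with the aperture: f/3.2 → f/2.8 → f/2.5 → f/2.2 → f/2 → f/1.8 → f/1.6 → f/1.4 → f/1.2 → f/1.1.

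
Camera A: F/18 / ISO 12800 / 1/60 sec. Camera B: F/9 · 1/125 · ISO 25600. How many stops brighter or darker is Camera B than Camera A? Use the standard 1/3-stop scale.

2 stops brighter

Aperture: f/18 → f/16 → f/14 → f/13 → f/11 → f/10 → f/9 — 2 stops larger aperture (brighter).
Shutter speed: 1/60 → 1/80 → 1/100 → 1/125 — 1 stop shorter (darker).
ISO: 12800 → 16000 → 20000 → 25600 — 1 stop higher (brighter).
Net: +2 −1 +1 = +2 stops.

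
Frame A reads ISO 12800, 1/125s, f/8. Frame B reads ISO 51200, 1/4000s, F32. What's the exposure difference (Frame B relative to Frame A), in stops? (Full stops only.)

Aperture: f/8 → f/11 → f/16 → f/22 → f/32 — 4 stops smaller aperture (darker).
Shutter speed: 1/125 → 1/250 → 1/500 → 1/1000 → 1/2000 → 1/4000 — 5 stops faster (darker).
ISO: 12800 → 25600 → 51200 — 2 stops raised (brighter).
Net: −4 −5 +2 = −7 stops.

7 stops darker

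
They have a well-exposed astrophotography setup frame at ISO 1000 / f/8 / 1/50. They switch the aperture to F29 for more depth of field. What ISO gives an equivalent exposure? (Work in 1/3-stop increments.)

ISO 12800

Aperture: f/8 → f/9 → f/10 → f/11 → f/13 → f/14 → f/16 → f/18 → f/20 → f/22 → f/25 → f/29 — 3 2/3 stops smaller aperture (darker).
Need 3 2/3 stops brighter from the ISO: 1000 → 1250 → 1600 → 2000 → 2500 → 3200 → 4000 → 5000 → 6400 → 8000 → 10000 → 12800.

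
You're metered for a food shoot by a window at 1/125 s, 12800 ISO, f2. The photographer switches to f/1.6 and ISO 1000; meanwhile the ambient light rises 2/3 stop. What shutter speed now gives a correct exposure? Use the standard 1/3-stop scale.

Scene light: 2/3 stop brighter.
Aperture: f/2 → f/1.8 → f/1.6 — 2/3 stop wider (brighter).
ISO: 12800 → 10000 → 8000 → 6400 → 5000 → 4000 → 3200 → 2500 → 2000 → 1600 → 1250 → 1000 — 3 2/3 stops lower (darker).
Net so far: 2 1/3 stops darker. Shutter speed: 1/125 → 1/100 → 1/80 → 1/60 → 1/50 → 1/40 → 1/30 → 1/25.

1/25s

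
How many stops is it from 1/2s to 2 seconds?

2 stops

1/2 → 1 → 2 — count the steps: 2 stops.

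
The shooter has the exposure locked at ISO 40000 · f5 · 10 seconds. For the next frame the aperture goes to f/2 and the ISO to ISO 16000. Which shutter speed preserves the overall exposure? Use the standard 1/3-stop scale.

Aperture: f/5 → f/4.5 → f/4 → f/3.5 → f/3.2 → f/2.8 → f/2.5 → f/2.2 → f/2 — 2 2/3 stops larger aperture (brighter).
ISO: 40000 → 32000 → 25600 → 20000 → 16000 — 1 1/3 stops lower (darker).
Net change so far: 1 1/3 stops brighter. Offset with the shutter speed: 10 → 8 → 6 → 5 → 4.

4 s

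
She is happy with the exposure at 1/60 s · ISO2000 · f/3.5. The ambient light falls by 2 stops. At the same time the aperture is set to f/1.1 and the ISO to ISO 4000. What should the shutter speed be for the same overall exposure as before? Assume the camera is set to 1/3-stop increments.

1/320s

Scene light: 2 stops darker.
Aperture: f/3.5 → f/3.2 → f/2.8 → f/2.5 → f/2.2 → f/2 → f/1.8 → f/1.6 → f/1.4 → f/1.2 → f/1.1 — 3 1/3 stops larger aperture (brighter).
ISO: 2000 → 2500 → 3200 → 4000 — 1 stop higher (brighter).
Net so far: 2 1/3 stops brighter. Shutter speed: 1/60 → 1/80 → 1/100 → 1/125 → 1/160 → 1/200 → 1/250 → 1/320.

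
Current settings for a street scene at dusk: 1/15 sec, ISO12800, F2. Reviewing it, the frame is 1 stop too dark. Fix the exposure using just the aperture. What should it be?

Underexposed by 1 stop → need 1 stop brighter.
Aperture: f/2 → f/1.4.

f/1.4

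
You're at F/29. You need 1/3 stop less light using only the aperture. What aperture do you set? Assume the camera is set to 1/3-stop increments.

Aperture: f/29 → f/32 — 1/3 stop smaller aperture (darker).

f/32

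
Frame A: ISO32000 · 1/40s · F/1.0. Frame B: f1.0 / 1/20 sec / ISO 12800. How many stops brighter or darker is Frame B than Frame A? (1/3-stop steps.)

1/3 stop darker

Aperture: unchanged.
Shutter speed: 1/40 → 1/30 → 1/25 → 1/20 — 1 stop longer (brighter).
ISO: 32000 → 25600 → 20000 → 16000 → 12800 — 1 1/3 stops lower (darker).
Net: +1 −1 1/3 = −1/3 stops.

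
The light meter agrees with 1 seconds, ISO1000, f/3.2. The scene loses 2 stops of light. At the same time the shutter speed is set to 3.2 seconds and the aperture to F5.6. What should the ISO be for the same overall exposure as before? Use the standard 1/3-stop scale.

Scene light: 2 stops darker.
Shutter speed: 1 → 1.3 → 1.6 → 2 → 2.5 → 3.2 — 1 2/3 stops slower (brighter).
Aperture: f/3.2 → f/3.5 → f/4 → f/4.5 → f/5 → f/5.6 — 1 2/3 stops narrower (darker).
Net so far: 2 stops darker. ISO: 1000 → 1250 → 1600 → 2000 → 2500 → 3200 → 4000.

ISO 4000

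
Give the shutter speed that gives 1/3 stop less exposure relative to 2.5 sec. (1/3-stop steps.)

Shutter speed: 2.5 → 2 — 1/3 stop faster (darker).

2 s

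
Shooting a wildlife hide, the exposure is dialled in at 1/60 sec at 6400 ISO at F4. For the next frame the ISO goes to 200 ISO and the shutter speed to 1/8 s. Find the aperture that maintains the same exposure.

f/2

ISO: 6400 → 3200 → 1600 → 800 → 400 → 200 — 5 stops dropped (darker).
Shutter speed: 1/60 → 1/30 → 1/15 → 1/8 — 3 stops slower (brighter).
Net change so far: 2 stops darker. Offset with the aperture: f/4 → f/2.8 → f/2.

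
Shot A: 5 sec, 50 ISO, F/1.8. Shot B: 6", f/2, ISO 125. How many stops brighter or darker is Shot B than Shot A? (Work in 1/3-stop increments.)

Aperture: f/1.8 → f/2 — 1/3 stop narrower (darker).
Shutter speed: 5 → 6 — 1/3 stop longer (brighter).
ISO: 50 → 64 → 80 → 100 → 125 — 1 1/3 stops higher (brighter).
Net: −1/3 +1/3 +1 1/3 = +1 1/3 stops.

1 1/3 stops brighter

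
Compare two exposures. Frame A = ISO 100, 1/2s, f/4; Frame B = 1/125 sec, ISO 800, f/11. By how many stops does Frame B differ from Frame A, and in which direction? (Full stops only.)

Aperture: f/4 → f/5.6 → f/8 → f/11 — 3 stops stopped down (darker).
Shutter speed: 1/2 → 1/4 → 1/8 → 1/15 → 1/30 → 1/60 → 1/125 — 6 stops faster (darker).
ISO: 100 → 200 → 400 → 800 — 3 stops raised (brighter).
Net: −3 −6 +3 = −6 stops.

6 stops darker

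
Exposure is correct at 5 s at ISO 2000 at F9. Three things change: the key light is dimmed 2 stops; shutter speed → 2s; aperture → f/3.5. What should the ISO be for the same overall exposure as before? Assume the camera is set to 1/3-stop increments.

Scene light: 2 stops darker.
Shutter speed: 5 → 4 → 3.2 → 2.5 → 2 — 1 1/3 stops faster (darker).
Aperture: f/9 → f/8 → f/7.1 → f/6.3 → f/5.6 → f/5 → f/4.5 → f/4 → f/3.5 — 2 2/3 stops opened up (brighter).
Net so far: 2/3 stop darker. ISO: 2000 → 2500 → 3200.

ISO 3200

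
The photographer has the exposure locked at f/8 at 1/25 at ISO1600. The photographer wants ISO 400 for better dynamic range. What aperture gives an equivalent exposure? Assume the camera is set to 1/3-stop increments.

ISO: 1600 → 1250 → 1000 → 800 → 640 → 500 → 400 — 2 stops dropped (darker).
Need 2 stops brighter from the aperture: f/8 → f/7.1 → f/6.3 → f/5.6 → f/5 → f/4.5 → f/4.

f/4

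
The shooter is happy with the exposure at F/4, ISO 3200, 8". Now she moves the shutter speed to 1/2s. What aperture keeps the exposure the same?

f/1.0

Shutter speed: 8 → 4 → 2 → 1 → 1/2 — 4 stops shorter (darker).
Need 4 stops brighter from the aperture: f/4 → f/2.8 → f/2 → f/1.4 → f/1.0.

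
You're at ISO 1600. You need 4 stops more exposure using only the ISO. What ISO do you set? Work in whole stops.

ISO: 1600 → 3200 → 6400 → 12800 → 25600 — 4 stops raised (brighter).

ISO 25600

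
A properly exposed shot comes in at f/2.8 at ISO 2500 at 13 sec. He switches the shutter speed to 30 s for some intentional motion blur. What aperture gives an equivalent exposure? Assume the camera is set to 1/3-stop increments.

Shutter speed: 13 → 15 → 20 → 25 → 30 — 1 1/3 stops slower (brighter).
Need 1 1/3 stops darker from the aperture: f/2.8 → f/3.2 → f/3.5 → f/4 → f/4.5.

f/4.5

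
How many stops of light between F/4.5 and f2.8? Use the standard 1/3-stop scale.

1 1/3 stops

f/4.5 → f/4 → f/3.5 → f/3.2 → f/2.8 — count the steps: 4 third-stops = 1 1/3 stops.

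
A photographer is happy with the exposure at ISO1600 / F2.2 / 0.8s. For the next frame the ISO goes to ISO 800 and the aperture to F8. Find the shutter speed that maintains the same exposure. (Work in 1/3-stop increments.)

ISO: 1600 → 1250 → 1000 → 800 — 1 stop lower (darker).
Aperture: f/2.2 → f/2.5 → f/2.8 → f/3.2 → f/3.5 → f/4 → f/4.5 → f/5 → f/5.6 → f/6.3 → f/7.1 → f/8 — 3 2/3 stops stopped down (darker).
Net change so far: 4 2/3 stops darker. Offset with the shutter speed: 0.8 → 1 → 1.3 → 1.6 → 2 → 2.5 → 3.2 → 4 → 5 → 6 → 8 → 10 → 13 → 15 → 20.

20 s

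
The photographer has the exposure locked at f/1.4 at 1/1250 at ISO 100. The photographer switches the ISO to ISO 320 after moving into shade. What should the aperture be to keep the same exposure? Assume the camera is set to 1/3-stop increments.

f/2.5

ISO: 100 → 125 → 160 → 200 → 250 → 320 — 1 2/3 stops higher (brighter).
Need 1 2/3 stops darker from the aperture: f/1.4 → f/1.6 → f/1.8 → f/2 → f/2.2 → f/2.5.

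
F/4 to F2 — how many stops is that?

2 stops

f/4 → f/2.8 → f/2 — count the steps: 2 stops.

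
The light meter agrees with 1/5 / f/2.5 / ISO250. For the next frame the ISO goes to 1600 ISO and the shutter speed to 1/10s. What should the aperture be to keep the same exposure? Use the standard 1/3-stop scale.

f/4.5

ISO: 250 → 320 → 400 → 500 → 640 → 800 → 1000 → 1250 → 1600 — 2 2/3 stops raised (brighter).
Shutter speed: 1/5 → 1/6 → 1/8 → 1/10 — 1 stop shorter (darker).
Net change so far: 1 2/3 stops brighter. Offset with the aperture: f/2.5 → f/2.8 → f/3.2 → f/3.5 → f/4 → f/4.5.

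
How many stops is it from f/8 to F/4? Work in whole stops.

f/8 → f/5.6 → f/4 — count the steps: 2 stops.

2 stops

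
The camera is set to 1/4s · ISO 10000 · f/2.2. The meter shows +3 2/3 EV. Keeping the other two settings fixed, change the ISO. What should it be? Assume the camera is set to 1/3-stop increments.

ISO 800

Overexposed by 3 2/3 stops → need 3 2/3 stops darker.
ISO: 10000 → 8000 → 6400 → 5000 → 4000 → 3200 → 2500 → 2000 → 1600 → 1250 → 1000 → 800.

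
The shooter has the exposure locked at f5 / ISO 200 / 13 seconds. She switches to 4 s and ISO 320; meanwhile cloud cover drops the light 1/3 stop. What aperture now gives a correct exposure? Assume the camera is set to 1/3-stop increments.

Scene light: 1/3 stop darker.
Shutter speed: 13 → 10 → 8 → 6 → 5 → 4 — 1 2/3 stops shorter (darker).
ISO: 200 → 250 → 320 — 2/3 stop higher (brighter).
Net so far: 1 1/3 stops darker. Aperture: f/5 → f/4.5 → f/4 → f/3.5 → f/3.2.

f/3.2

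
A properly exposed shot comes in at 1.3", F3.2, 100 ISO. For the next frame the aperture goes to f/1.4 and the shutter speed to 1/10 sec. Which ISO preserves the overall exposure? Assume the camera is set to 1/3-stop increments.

Aperture: f/3.2 → f/2.8 → f/2.5 → f/2.2 → f/2 → f/1.8 → f/1.6 → f/1.4 — 2 1/3 stops wider (brighter).
Shutter speed: 1.3 → 1 → 0.8 → 0.6 → 0.5 → 0.4 → 0.3 → 1/4 → 1/5 → 1/6 → 1/8 → 1/10 — 3 2/3 stops shorter (darker).
Net change so far: 1 1/3 stops darker. Offset with the ISO: 100 → 125 → 160 → 200 → 250.

ISO 250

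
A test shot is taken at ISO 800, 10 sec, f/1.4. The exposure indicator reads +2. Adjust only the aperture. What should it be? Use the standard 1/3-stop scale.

f/2.8

Overexposed by 2 stops → need 2 stops darker.
Aperture: f/1.4 → f/1.6 → f/1.8 → f/2 → f/2.2 → f/2.5 → f/2.8.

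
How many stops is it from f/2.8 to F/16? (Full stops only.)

f/2.8 → f/4 → f/5.6 → f/8 → f/11 → f/16 — count the steps: 5 stops.

5 stops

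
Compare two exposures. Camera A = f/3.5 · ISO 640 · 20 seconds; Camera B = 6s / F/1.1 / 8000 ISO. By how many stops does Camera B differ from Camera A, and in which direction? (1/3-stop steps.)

Aperture: f/3.5 → f/3.2 → f/2.8 → f/2.5 → f/2.2 → f/2 → f/1.8 → f/1.6 → f/1.4 → f/1.2 → f/1.1 — 3 1/3 stops opened up (brighter).
Shutter speed: 20 → 15 → 13 → 10 → 8 → 6 — 1 2/3 stops shorter (darker).
ISO: 640 → 800 → 1000 → 1250 → 1600 → 2000 → 2500 → 3200 → 4000 → 5000 → 6400 → 8000 — 3 2/3 stops higher (brighter).
Net: +3 1/3 −1 2/3 +3 2/3 = +5 1/3 stops.

5 1/3 stops brighter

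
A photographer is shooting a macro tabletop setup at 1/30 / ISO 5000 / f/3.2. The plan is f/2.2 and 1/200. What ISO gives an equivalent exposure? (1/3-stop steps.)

Aperture: f/3.2 → f/2.8 → f/2.5 → f/2.2 — 1 stop opened up (brighter).
Shutter speed: 1/30 → 1/40 → 1/50 → 1/60 → 1/80 → 1/100 → 1/125 → 1/160 → 1/200 — 2 2/3 stops faster (darker).
Net change so far: 1 2/3 stops darker. Offset with the ISO: 5000 → 6400 → 8000 → 10000 → 12800 → 16000.

ISO 16000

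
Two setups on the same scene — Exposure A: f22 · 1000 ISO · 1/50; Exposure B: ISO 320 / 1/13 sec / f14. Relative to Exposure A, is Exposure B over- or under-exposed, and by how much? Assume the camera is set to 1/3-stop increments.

1 2/3 stops brighter

Aperture: f/22 → f/20 → f/18 → f/16 → f/14 — 1 1/3 stops wider (brighter).
Shutter speed: 1/50 → 1/40 → 1/30 → 1/25 → 1/20 → 1/15 → 1/13 — 2 stops slower (brighter).
ISO: 1000 → 800 → 640 → 500 → 400 → 320 — 1 2/3 stops lower (darker).
Net: +1 1/3 +2 −1 2/3 = +1 2/3 stops.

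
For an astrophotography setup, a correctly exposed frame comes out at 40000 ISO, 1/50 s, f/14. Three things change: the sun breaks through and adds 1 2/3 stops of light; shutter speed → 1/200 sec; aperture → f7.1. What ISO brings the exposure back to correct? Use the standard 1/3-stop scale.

ISO 12800

Scene light: 1 2/3 stops brighter.
Shutter speed: 1/50 → 1/60 → 1/80 → 1/100 → 1/125 → 1/160 → 1/200 — 2 stops shorter (darker).
Aperture: f/14 → f/13 → f/11 → f/10 → f/9 → f/8 → f/7.1 — 2 stops larger aperture (brighter).
Net so far: 1 2/3 stops brighter. ISO: 40000 → 32000 → 25600 → 20000 → 16000 → 12800.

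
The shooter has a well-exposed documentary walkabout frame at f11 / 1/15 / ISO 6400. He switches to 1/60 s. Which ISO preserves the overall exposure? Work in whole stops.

ISO 25600

Shutter speed: 1/15 → 1/30 → 1/60 — 2 stops shorter (darker).
Need 2 stops brighter from the ISO: 6400 → 12800 → 25600.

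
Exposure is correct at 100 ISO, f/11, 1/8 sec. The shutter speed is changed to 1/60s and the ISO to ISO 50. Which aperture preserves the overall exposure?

Shutter speed: 1/8 → 1/15 → 1/30 → 1/60 — 3 stops shorter (darker).
ISO: 100 → 50 — 1 stop lower (darker).
Net change so far: 4 stops darker. Offset with the aperture: f/11 → f/8 → f/5.6 → f/4 → f/2.8.

f/2.8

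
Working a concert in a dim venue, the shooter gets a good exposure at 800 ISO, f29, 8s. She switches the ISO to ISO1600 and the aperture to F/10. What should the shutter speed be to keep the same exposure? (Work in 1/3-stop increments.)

ISO: 800 → 1000 → 1250 → 1600 — 1 stop higher (brighter).
Aperture: f/29 → f/25 → f/22 → f/20 → f/18 → f/16 → f/14 → f/13 → f/11 → f/10 — 3 stops wider (brighter).
Net change so far: 4 stops brighter. Offset with the shutter speed: 8 → 6 → 5 → 4 → 3.2 → 2.5 → 2 → 1.6 → 1.3 → 1 → 0.8 → 0.6 → 0.5.

0.5 s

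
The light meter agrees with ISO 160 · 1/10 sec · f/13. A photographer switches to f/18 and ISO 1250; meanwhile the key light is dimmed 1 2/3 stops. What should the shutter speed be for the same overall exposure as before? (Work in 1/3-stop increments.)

Scene light: 1 2/3 stops darker.
Aperture: f/13 → f/14 → f/16 → f/18 — 1 stop smaller aperture (darker).
ISO: 160 → 200 → 250 → 320 → 400 → 500 → 640 → 800 → 1000 → 1250 — 3 stops raised (brighter).
Net so far: 1/3 stop brighter. Shutter speed: 1/10 → 1/13.

1/13s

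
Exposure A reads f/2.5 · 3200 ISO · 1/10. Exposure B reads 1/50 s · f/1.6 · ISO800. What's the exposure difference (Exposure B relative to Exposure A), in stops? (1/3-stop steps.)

3 stops darker

Aperture: f/2.5 → f/2.2 → f/2 → f/1.8 → f/1.6 — 1 1/3 stops wider (brighter).
Shutter speed: 1/10 → 1/13 → 1/15 → 1/20 → 1/25 → 1/30 → 1/40 → 1/50 — 2 1/3 stops shorter (darker).
ISO: 3200 → 2500 → 2000 → 1600 → 1250 → 1000 → 800 — 2 stops lower (darker).
Net: +1 1/3 −2 1/3 −2 = −3 stops.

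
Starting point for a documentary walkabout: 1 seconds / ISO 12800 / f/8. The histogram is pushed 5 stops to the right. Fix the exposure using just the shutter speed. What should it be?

1/30s

Overexposed by 5 stops → need 5 stops darker.
Shutter speed: 1 → 1/2 → 1/4 → 1/8 → 1/15 → 1/30.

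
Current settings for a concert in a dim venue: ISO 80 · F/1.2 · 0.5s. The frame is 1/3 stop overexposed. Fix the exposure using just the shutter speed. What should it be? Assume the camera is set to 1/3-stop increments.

Overexposed by 1/3 stop → need 1/3 stop darker.
Shutter speed: 0.5 → 0.4.

0.4 s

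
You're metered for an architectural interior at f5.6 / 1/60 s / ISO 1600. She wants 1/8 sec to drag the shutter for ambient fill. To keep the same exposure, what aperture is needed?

Shutter speed: 1/60 → 1/30 → 1/15 → 1/8 — 3 stops slower (brighter).
Need 3 stops darker from the aperture: f/5.6 → f/8 → f/11 → f/16.

f/16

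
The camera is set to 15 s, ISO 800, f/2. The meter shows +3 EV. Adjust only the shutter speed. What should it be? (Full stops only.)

2 s

Overexposed by 3 stops → need 3 stops darker.
Shutter speed: 15 → 8 → 4 → 2.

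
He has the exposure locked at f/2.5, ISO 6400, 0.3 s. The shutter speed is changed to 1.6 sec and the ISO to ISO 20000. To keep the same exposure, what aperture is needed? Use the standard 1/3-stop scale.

f/10

Shutter speed: 0.3 → 0.4 → 0.5 → 0.6 → 0.8 → 1 → 1.3 → 1.6 — 2 1/3 stops slower (brighter).
ISO: 6400 → 8000 → 10000 → 12800 → 16000 → 20000 — 1 2/3 stops raised (brighter).
Net change so far: 4 stops brighter. Offset with the aperture: f/2.5 → f/2.8 → f/3.2 → f/3.5 → f/4 → f/4.5 → f/5 → f/5.6 → f/6.3 → f/7.1 → f/8 → f/9 → f/10.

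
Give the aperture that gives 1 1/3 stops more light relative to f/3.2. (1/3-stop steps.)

f/2

Aperture: f/3.2 → f/2.8 → f/2.5 → f/2.2 → f/2 — 1 1/3 stops opened up (brighter).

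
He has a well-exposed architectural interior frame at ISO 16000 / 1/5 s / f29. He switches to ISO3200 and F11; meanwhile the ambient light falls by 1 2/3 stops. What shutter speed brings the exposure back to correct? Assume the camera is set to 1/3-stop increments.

0.5 s

Scene light: 1 2/3 stops darker.
ISO: 16000 → 12800 → 10000 → 8000 → 6400 → 5000 → 4000 → 3200 — 2 1/3 stops lower (darker).
Aperture: f/29 → f/25 → f/22 → f/20 → f/18 → f/16 → f/14 → f/13 → f/11 — 2 2/3 stops opened up (brighter).
Net so far: 1 1/3 stops darker. Shutter speed: 1/5 → 1/4 → 0.3 → 0.4 → 0.5.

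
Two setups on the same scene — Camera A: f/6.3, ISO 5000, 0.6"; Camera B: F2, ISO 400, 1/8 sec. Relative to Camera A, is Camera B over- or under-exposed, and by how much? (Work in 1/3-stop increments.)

Aperture: f/6.3 → f/5.6 → f/5 → f/4.5 → f/4 → f/3.5 → f/3.2 → f/2.8 → f/2.5 → f/2.2 → f/2 — 3 1/3 stops wider (brighter).
Shutter speed: 0.6 → 0.5 → 0.4 → 0.3 → 1/4 → 1/5 → 1/6 → 1/8 — 2 1/3 stops shorter (darker).
ISO: 5000 → 4000 → 3200 → 2500 → 2000 → 1600 → 1250 → 1000 → 800 → 640 → 500 → 400 — 3 2/3 stops dropped (darker).
Net: +3 1/3 −2 1/3 −3 2/3 = −2 2/3 stops.

2 2/3 stops darker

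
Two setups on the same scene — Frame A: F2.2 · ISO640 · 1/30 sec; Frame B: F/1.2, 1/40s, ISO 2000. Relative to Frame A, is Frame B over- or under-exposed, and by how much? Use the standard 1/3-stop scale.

3 stops brighter

Aperture: f/2.2 → f/2 → f/1.8 → f/1.6 → f/1.4 → f/1.2 — 1 2/3 stops larger aperture (brighter).
Shutter speed: 1/30 → 1/40 — 1/3 stop shorter (darker).
ISO: 640 → 800 → 1000 → 1250 → 1600 → 2000 — 1 2/3 stops higher (brighter).
Net: +1 2/3 −1/3 +1 2/3 = +3 stops.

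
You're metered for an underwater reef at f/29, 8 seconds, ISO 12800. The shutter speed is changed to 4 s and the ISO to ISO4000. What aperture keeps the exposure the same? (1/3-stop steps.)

Shutter speed: 8 → 6 → 5 → 4 — 1 stop shorter (darker).
ISO: 12800 → 10000 → 8000 → 6400 → 5000 → 4000 — 1 2/3 stops dropped (darker).
Net change so far: 2 2/3 stops darker. Offset with the aperture: f/29 → f/25 → f/22 → f/20 → f/18 → f/16 → f/14 → f/13 → f/11.

f/11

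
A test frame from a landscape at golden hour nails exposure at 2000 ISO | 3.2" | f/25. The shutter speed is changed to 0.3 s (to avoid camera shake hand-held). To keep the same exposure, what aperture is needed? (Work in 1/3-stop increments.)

Shutter speed: 3.2 → 2.5 → 2 → 1.6 → 1.3 → 1 → 0.8 → 0.6 → 0.5 → 0.4 → 0.3 — 3 1/3 stops shorter (darker).
Need 3 1/3 stops brighter from the aperture: f/25 → f/22 → f/20 → f/18 → f/16 → f/14 → f/13 → f/11 → f/10 → f/9 → f/8.

f/8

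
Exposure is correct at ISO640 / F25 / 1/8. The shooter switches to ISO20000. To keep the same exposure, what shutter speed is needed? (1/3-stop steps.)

ISO: 640 → 800 → 1000 → 1250 → 1600 → 2000 → 2500 → 3200 → 4000 → 5000 → 6400 → 8000 → 10000 → 12800 → 16000 → 20000 — 5 stops raised (brighter).
Need 5 stops darker from the shutter speed: 1/8 → 1/10 → 1/13 → 1/15 → 1/20 → 1/25 → 1/30 → 1/40 → 1/50 → 1/60 → 1/80 → 1/100 → 1/125 → 1/160 → 1/200 → 1/250.

1/250s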